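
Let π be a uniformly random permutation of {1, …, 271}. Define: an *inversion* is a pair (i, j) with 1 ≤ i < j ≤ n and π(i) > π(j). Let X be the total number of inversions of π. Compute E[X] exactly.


Write X = Σ X_I over the C(271, 2) = 36585 pairs i < j, with X_I the indicator of one inversion.
There are 36585 indicators.
For each fixed pair i < j, the values π(i) and π(j) are two distinct elements of {1, …, 271} in uniformly random order; by symmetry P[π(i) > π(j)] = 1/2.
By linearity: E[X] = 36585 · (1/2) = C(271, 2) · (1/2) = 36585/2 = 36585/2 ≈ 18292.500000.

E[X] = 36585/2 = 18292.500000.


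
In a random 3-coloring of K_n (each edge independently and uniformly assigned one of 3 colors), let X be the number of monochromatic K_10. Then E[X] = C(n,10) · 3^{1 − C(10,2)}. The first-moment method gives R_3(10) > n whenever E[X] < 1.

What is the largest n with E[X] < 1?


We need C(n, 10) · 3^{1 − 45} < 1, i.e. C(n, 10) < 3^{45 − 1} = 984770902183611232881.
Check values of n near the boundary:
  n = 569: C(569, 10) = 905357721286137524328; 905357721286137524328 < 984770902183611232881? YES
  n = 570: C(570, 10) = 921524823451961408691; 921524823451961408691 < 984770902183611232881? YES
  n = 571: C(571, 10) = 937951290893172842001; 937951290893172842001 < 984770902183611232881? YES
  n = 572: C(572, 10) = 954640815642161682606; 954640815642161682606 < 984770902183611232881? YES
  n = 573: C(573, 10) = 971597135635805762226; 971597135635805762226 < 984770902183611232881? YES
  n = 574: C(574, 10) = 988824035203816502691; 988824035203816502691 < 984770902183611232881? NO
  n = 575: C(575, 10) = 1006325345561406175305; 1006325345561406175305 < 984770902183611232881? NO
The largest n with C(n, 10) < 984770902183611232881 is n = 573 (where E[X] = 35985079097622435638/36472996377170786403 ≈ 0.9866). Hence R_3(10) > 573, i.e. R_3(10) ≥ 574.

Largest n = 573; hence R_3(10) > 573.


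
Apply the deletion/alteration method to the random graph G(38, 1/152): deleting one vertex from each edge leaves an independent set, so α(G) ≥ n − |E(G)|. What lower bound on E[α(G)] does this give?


E[|E(G)|] = C(38, 2)·p = 703 · (1/152) = 37/8.
E[α(G)] ≥ n − E[|E(G)|] = 38 − 37/8 = 267/8.
Numerically: ≈ 33.375.
(This is only a lower bound; the true E[α(G)] may be larger.)

E[α(G)] ≥ 267/8 ≈ 33.375.


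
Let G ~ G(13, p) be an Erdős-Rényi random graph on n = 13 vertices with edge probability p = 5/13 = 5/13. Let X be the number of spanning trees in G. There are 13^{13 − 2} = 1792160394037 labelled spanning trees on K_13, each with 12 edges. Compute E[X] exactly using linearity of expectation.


K_13 has 13^{13 − 2} = 1792160394037 labelled spanning trees.
For each such spanning tree H, let X_H = 1 if all 12 edges of H are present in G. Then P[X_H = 1] = p^{12} = (5/13)^{12} = 244140625/23298085122481.
By linearity: E[X] = Σ_H E[X_H] = 1792160394037 · p^{12} = 1792160394037 · 244140625/23298085122481 = 244140625/13.
Numerically: E[X] ≈ 1.878e+07.

E[X] = 1792160394037 · (5/13)^{12} = 244140625/13 ≈ 1.878e+07.


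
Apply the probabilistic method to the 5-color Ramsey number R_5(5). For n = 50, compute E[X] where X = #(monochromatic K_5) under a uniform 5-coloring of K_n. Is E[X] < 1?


E[X] = C(50, 5) · 5^{1 − 10} = 2118760 · 5^{−9} = 2118760/1953125.
As a reduced fraction: E[X] = 423752/390625 ≈ 1.08481.
Is E[X] < 1? NO.
Since E[X] ≥ 1, the first-moment bound is inconclusive at n = 50; it does NOT by itself certify R_5(5) > 50.

E[X] = 423752/390625 ≈ 1.08481; E[X] ≥ 1; first-moment method inconclusive here.


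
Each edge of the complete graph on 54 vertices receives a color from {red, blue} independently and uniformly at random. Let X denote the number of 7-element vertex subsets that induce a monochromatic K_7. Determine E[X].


Let X = Σ_S X_S over the C(54, 7) = 177100560 subsets S of size 7, where X_S = 1 if the K_7 on S is monochromatic.
For a fixed S, the K_7 on S has C(7, 2) = 21 edges. P[all 21 edges red] = (1/2)^21, and likewise for blue, so P[monochromatic] = 2·(1/2)^21 = 2^{1 − 21} = 1/1048576.
Summing: E[X] = C(54, 7) · 2^{1 − 21} = 177100560 · 1/1048576 = 11068785/65536.
Numerically: E[X] ≈ 168.8963.

E[X] = C(54,7)·2^(1−C(7,2)) = 11068785/65536 ≈ 168.8963.


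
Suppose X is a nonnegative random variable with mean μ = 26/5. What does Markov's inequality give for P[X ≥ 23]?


μ = E[X] = 26/5, a = 23.
Markov: P[X ≥ 23] ≤ μ/a = (26/5)/23 = 26/115.
Numerically: ≈ 0.226.
(Since a = 23 > μ = 5.200, the bound 26/115 is < 1 and informative.)

P[X ≥ 23] ≤ 26/115 ≈ 0.226.


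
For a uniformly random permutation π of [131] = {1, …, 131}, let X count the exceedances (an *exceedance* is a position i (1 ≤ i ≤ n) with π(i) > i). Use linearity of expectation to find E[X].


Write X = Σ_{i=1}^{131} X_i, where X_i = 1_{π(i) > i}.
For each fixed i, π(i) is uniform over {1, …, 131} (marginal of a uniform permutation), so P[π(i) > i] = (n − i)/n. Summing: Σ_{i=1}^{131} (n − i)/n = (0 + 1 + … + 130)/131 = 131(131 − 1)/(2·131) = (131 − 1)/2.
Hence E[X] = Σ_{i=1}^{131} (131 − i)/131 = 65 ≈ 65.00000.

E[X] = 65 = 65.00000.


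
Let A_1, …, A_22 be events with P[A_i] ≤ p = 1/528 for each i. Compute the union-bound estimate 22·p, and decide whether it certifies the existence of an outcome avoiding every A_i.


Union bound: P[∪_{i=1}^{22} A_i] ≤ Σ_i P[A_i] ≤ 22·p = 22·(1/528) = 1/24.
Numerically: 1/24 ≈ 0.042.
Is 1/24 < 1? YES.
Since P[∪ A_i] ≤ 1/24 < 1, the complement has P[∩ A_i^c] ≥ 1 − 1/24 = 23/24 > 0, so some outcome avoids every A_i.

22·p = 1/24 ≈ 0.042; existence CERTIFIED by the union bound.


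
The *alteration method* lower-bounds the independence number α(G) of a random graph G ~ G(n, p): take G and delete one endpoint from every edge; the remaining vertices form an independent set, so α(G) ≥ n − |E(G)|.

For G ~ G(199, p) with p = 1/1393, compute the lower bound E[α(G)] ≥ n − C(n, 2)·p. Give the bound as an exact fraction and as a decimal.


E[|E(G)|] = C(199, 2)·p = 19701 · (1/1393) = 99/7.
E[α(G)] ≥ n − E[|E(G)|] = 199 − 99/7 = 1294/7.
Numerically: ≈ 184.8571.
(This is only a lower bound; the true E[α(G)] may be larger.)

E[α(G)] ≥ 1294/7 ≈ 184.8571.


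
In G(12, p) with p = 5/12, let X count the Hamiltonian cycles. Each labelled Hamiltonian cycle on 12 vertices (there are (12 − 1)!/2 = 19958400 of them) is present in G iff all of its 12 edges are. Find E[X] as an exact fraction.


K_12 has (12 − 1)!/2 = 19958400 labelled Hamiltonian cycles.
For each such Hamiltonian cycle H, let X_H = 1 if all 12 edges of H are present in G. Then P[X_H = 1] = p^{12} = (5/12)^{12} = 244140625/8916100448256.
By linearity of expectation: E[X] = Σ_H E[X_H] = 19958400 · p^{12} = 19958400 · 244140625/8916100448256 = 469970703125/859963392.
Numerically: E[X] ≈ 546.5.

E[X] = 19958400 · (5/12)^{12} = 469970703125/859963392 ≈ 546.5.


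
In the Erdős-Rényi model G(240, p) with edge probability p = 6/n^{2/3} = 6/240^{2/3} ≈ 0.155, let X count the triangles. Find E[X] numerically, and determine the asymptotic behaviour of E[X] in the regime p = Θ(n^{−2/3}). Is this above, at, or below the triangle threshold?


Number of potential triangles: C(240, 3) = 2275280.
Each occurs with probability p³ ≈ (0.155)³ ≈ 3.75000e-03.
By linearity: E[X] = C(240, 3)·p³ ≈ 2275280 · 3.75000e-03 ≈ 8532.300.
Since α = 2/3 < 1, p = c/n^{2/3} ≫ 1/n is above the triangle threshold p ~ 1/n. Asymptotically E[X] ~ (c³/6)·n^{3(1−α)} = (6³/6)·n^{1} → ∞; triangles are abundant w.h.p.

E[X] ≈ 8532.300; in regime p = Θ(1/n^{2/3}) E[X] diverges (above the triangle threshold p ~ 1/n).


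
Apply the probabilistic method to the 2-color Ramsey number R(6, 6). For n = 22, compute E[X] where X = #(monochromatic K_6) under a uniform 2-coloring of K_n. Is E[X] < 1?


E[X] = C(22, 6) · 2^{1 − 15} = 74613 · 2^{−14} = 74613/16384.
As a reduced fraction: E[X] = 74613/16384 ≈ 4.554016.
Is E[X] < 1? NO.
Since E[X] ≥ 1, the first-moment bound is inconclusive at n = 22; it does NOT by itself certify R(6, 6) > 22.

E[X] = 74613/16384 ≈ 4.554016; E[X] ≥ 1; first-moment method inconclusive here.


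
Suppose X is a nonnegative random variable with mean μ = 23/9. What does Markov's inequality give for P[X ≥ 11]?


μ = E[X] = 23/9, a = 11.
Markov: P[X ≥ 11] ≤ μ/a = (23/9)/11 = 23/99.
Numerically: ≈ 0.232323.
(Since a = 11 > μ = 2.555556, the bound 23/99 is < 1 and informative.)

P[X ≥ 11] ≤ 23/99 ≈ 0.232323.


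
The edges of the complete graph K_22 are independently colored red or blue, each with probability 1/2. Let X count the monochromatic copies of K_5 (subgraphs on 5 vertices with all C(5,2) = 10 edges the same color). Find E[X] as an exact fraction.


Let X = Σ_S X_S over the C(22, 5) = 26334 subsets S of size 5, where X_S = 1 if the K_5 on S is monochromatic.
For a fixed S, the K_5 on S has C(5, 2) = 10 edges. P[all 10 edges red] = (1/2)^10, and likewise for blue, so P[monochromatic] = 2·(1/2)^10 = 2^{1 − 10} = 1/512.
Summing: E[X] = C(22, 5) · 2^{1 − 10} = 26334 · 1/512 = 13167/256.
Numerically: E[X] ≈ 51.433594.

E[X] = C(22,5)·2^(1−C(5,2)) = 13167/256 ≈ 51.433594.


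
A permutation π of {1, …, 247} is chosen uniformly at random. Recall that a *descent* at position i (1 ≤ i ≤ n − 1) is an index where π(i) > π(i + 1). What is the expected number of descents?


Write X = Σ X_I over i = 1, …, 246, with X_I the indicator of one descent.
There are 246 indicators.
For each fixed i, the pair (π(i), π(i+1)) is a uniformly random ordered pair of distinct values from {1, …, 247}; by symmetry P[π(i) > π(i+1)] = 1/2.
By linearity: E[X] = 246 · (1/2) = (247 − 1) · (1/2) = 123 ≈ 123.000000.

E[X] = 123 = 123.000000.


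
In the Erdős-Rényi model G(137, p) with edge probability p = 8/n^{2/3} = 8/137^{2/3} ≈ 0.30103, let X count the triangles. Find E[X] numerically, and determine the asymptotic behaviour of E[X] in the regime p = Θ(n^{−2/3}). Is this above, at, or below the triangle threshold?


Number of potential triangles: C(137, 3) = 419220.
Each occurs with probability p³ ≈ (0.30103)³ ≈ 2.7279024e-02.
By linearity: E[X] = C(137, 3)·p³ ≈ 419220 · 2.7279024e-02 ≈ 11435.91241.
Since α = 2/3 < 1, p = c/n^{2/3} ≫ 1/n is above the triangle threshold p ~ 1/n. Asymptotically E[X] ~ (c³/6)·n^{3(1−α)} = (8³/6)·n^{1} → ∞; triangles are abundant w.h.p.

E[X] ≈ 11435.91241; in regime p = Θ(1/n^{2/3}) E[X] diverges (above the triangle threshold p ~ 1/n).


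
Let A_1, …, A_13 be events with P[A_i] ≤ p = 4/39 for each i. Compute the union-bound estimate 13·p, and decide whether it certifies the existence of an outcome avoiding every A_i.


Union bound: P[∪_{i=1}^{13} A_i] ≤ Σ_i P[A_i] ≤ 13·p = 13·(4/39) = 4/3.
Numerically: 4/3 ≈ 1.333.
Is 4/3 < 1? NO.
Since the bound 4/3 is ≥ 1, the union bound is uninformative here; it does NOT by itself certify existence.

13·p = 4/3 ≈ 1.333; existence NOT certified by the union bound.


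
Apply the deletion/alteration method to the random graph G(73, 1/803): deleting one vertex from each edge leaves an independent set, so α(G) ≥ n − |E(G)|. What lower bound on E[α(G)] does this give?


E[|E(G)|] = C(73, 2)·p = 2628 · (1/803) = 36/11.
E[α(G)] ≥ n − E[|E(G)|] = 73 − 36/11 = 767/11.
Numerically: ≈ 69.72727.
(This is only a lower bound; the true E[α(G)] may be larger.)

E[α(G)] ≥ 767/11 ≈ 69.72727.


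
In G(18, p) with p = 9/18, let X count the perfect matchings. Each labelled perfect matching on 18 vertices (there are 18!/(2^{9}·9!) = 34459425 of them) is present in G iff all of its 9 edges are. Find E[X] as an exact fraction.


K_18 has 18!/(2^{9}·9!) = 34459425 labelled perfect matchings.
For each such perfect matching H, let X_H = 1 if all 9 edges of H are present in G. Then P[X_H = 1] = p^{9} = (1/2)^{9} = 1/512.
Summing the indicators: E[X] = Σ_H E[X_H] = 34459425 · p^{9} = 34459425 · 1/512 = 34459425/512.
Numerically: E[X] ≈ 67303.6.

E[X] = 34459425 · (1/2)^{9} = 34459425/512 ≈ 67303.6.


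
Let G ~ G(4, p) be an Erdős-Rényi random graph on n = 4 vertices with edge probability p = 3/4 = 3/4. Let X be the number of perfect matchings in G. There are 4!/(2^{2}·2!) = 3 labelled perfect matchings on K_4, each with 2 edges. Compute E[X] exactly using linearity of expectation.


K_4 has 4!/(2^{2}·2!) = 3 labelled perfect matchings.
For each such perfect matching H, let X_H = 1 if all 2 edges of H are present in G. Then P[X_H = 1] = p^{2} = (3/4)^{2} = 9/16.
By linearity: E[X] = Σ_H E[X_H] = 3 · p^{2} = 3 · 9/16 = 27/16.
Numerically: E[X] ≈ 1.688.

E[X] = 3 · (3/4)^{2} = 27/16 ≈ 1.688.


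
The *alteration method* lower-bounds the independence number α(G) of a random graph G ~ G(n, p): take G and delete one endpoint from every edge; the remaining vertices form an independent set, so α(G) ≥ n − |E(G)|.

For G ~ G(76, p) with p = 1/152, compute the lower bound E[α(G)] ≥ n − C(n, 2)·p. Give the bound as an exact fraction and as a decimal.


E[|E(G)|] = C(76, 2)·p = 2850 · (1/152) = 75/4.
E[α(G)] ≥ n − E[|E(G)|] = 76 − 75/4 = 229/4.
Numerically: ≈ 57.2500.
(This is only a lower bound; the true E[α(G)] may be larger.)

E[α(G)] ≥ 229/4 ≈ 57.2500.


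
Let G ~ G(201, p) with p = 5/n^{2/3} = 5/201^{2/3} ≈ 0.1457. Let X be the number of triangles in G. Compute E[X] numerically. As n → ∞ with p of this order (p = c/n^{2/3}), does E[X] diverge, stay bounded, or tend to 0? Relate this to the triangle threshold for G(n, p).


Number of potential triangles: C(201, 3) = 1333300.
Each occurs with probability p³ ≈ (0.1457)³ ≈ 3.093983e-03.
By linearity: E[X] = C(201, 3)·p³ ≈ 1333300 · 3.093983e-03 ≈ 4125.2073.
Since α = 2/3 < 1, p = c/n^{2/3} ≫ 1/n is above the triangle threshold p ~ 1/n. Asymptotically E[X] ~ (c³/6)·n^{3(1−α)} = (5³/6)·n^{1} → ∞; triangles are abundant w.h.p.

E[X] ≈ 4125.2073; in regime p = Θ(1/n^{2/3}) E[X] diverges (above the triangle threshold p ~ 1/n).


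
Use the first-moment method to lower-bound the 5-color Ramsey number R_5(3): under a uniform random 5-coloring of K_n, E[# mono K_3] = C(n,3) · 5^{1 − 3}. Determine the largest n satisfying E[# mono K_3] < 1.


We need C(n, 3) · 5^{1 − 3} < 1, i.e. C(n, 3) < 5^{3 − 1} = 25.
Check values of n near the boundary:
  n = 3: C(3, 3) = 1; 1 < 25? YES
  n = 4: C(4, 3) = 4; 4 < 25? YES
  n = 5: C(5, 3) = 10; 10 < 25? YES
  n = 6: C(6, 3) = 20; 20 < 25? YES
  n = 7: C(7, 3) = 35; 35 < 25? NO
  n = 8: C(8, 3) = 56; 56 < 25? NO
The largest n with C(n, 3) < 25 is n = 6 (where E[X] = 4/5 ≈ 0.80000). Hence R_5(3) > 6, i.e. R_5(3) ≥ 7.

Largest n = 6; hence R_5(3) > 6.


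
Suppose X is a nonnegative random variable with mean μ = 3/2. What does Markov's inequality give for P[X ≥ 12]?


μ = E[X] = 3/2, a = 12.
Markov: P[X ≥ 12] ≤ μ/a = (3/2)/12 = 1/8.
Numerically: ≈ 0.12500.
(Since a = 12 > μ = 1.50000, the bound 1/8 is < 1 and informative.)

P[X ≥ 12] ≤ 1/8 ≈ 0.12500.


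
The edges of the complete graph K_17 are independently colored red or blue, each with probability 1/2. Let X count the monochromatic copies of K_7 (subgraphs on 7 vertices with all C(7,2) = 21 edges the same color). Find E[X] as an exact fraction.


Let X = Σ_S X_S over the C(17, 7) = 19448 subsets S of size 7, where X_S = 1 if the K_7 on S is monochromatic.
For a fixed S, the K_7 on S has C(7, 2) = 21 edges. P[all 21 edges red] = (1/2)^21, and likewise for blue, so P[monochromatic] = 2·(1/2)^21 = 2^{1 − 21} = 1/1048576.
Summing: E[X] = C(17, 7) · 2^{1 − 21} = 19448 · 1/1048576 = 2431/131072.
Numerically: E[X] ≈ 0.0185.

E[X] = C(17,7)·2^(1−C(7,2)) = 2431/131072 ≈ 0.0185.


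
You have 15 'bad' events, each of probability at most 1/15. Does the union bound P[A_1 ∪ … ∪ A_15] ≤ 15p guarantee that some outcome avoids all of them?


Union bound: P[∪_{i=1}^{15} A_i] ≤ Σ_i P[A_i] ≤ 15·p = 15·(1/15) = 1.
Numerically: 1 ≈ 1.000.
Is 1 < 1? NO.
Since the bound 1 is ≥ 1, the union bound is uninformative here; it does NOT by itself certify existence.

15·p = 1 ≈ 1.000; existence NOT certified by the union bound.


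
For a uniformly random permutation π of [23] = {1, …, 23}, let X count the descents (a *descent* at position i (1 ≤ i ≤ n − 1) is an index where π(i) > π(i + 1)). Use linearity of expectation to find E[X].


Write X = Σ X_I over i = 1, …, 22, with X_I the indicator of one descent.
There are 22 indicators.
For each fixed i, the pair (π(i), π(i+1)) is a uniformly random ordered pair of distinct values from {1, …, 23}; by symmetry P[π(i) > π(i+1)] = 1/2.
By linearity: E[X] = 22 · (1/2) = (23 − 1) · (1/2) = 11 ≈ 11.00000.

E[X] = 11 = 11.00000.


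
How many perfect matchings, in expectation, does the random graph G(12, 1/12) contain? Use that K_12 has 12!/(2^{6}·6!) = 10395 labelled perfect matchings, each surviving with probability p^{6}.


K_12 has 12!/(2^{6}·6!) = 10395 labelled perfect matchings.
For each such perfect matching H, let X_H = 1 if all 6 edges of H are present in G. Then P[X_H = 1] = p^{6} = (1/12)^{6} = 1/2985984.
By linearity: E[X] = Σ_H E[X_H] = 10395 · p^{6} = 10395 · 1/2985984 = 385/110592.
Numerically: E[X] ≈ 0.00348.

E[X] = 10395 · (1/12)^{6} = 385/110592 ≈ 0.00348.


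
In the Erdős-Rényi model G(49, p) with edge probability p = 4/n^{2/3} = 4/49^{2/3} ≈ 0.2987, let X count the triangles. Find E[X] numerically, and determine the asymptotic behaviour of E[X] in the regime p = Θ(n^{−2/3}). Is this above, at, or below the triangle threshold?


Number of potential triangles: C(49, 3) = 18424.
Each occurs with probability p³ ≈ (0.2987)³ ≈ 2.665556e-02.
By linearity: E[X] = C(49, 3)·p³ ≈ 18424 · 2.665556e-02 ≈ 491.1020.
Since α = 2/3 < 1, p = c/n^{2/3} ≫ 1/n is above the triangle threshold p ~ 1/n. Asymptotically E[X] ~ (c³/6)·n^{3(1−α)} = (4³/6)·n^{1} → ∞; triangles are abundant w.h.p.

E[X] ≈ 491.1020; in regime p = Θ(1/n^{2/3}) E[X] diverges (above the triangle threshold p ~ 1/n).


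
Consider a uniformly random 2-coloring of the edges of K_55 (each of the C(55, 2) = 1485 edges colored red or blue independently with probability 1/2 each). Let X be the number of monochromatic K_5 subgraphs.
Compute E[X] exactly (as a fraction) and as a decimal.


Let X = Σ_S X_S over the C(55, 5) = 3478761 subsets S of size 5, where X_S = 1 if the K_5 on S is monochromatic.
For a fixed S, the K_5 on S has C(5, 2) = 10 edges. P[all 10 edges red] = (1/2)^10, and likewise for blue, so P[monochromatic] = 2·(1/2)^10 = 2^{1 − 10} = 1/512.
Summing: E[X] = C(55, 5) · 2^{1 − 10} = 3478761 · 1/512 = 3478761/512.
Numerically: E[X] ≈ 6794.455.

E[X] = C(55,5)·2^(1−C(5,2)) = 3478761/512 ≈ 6794.455.


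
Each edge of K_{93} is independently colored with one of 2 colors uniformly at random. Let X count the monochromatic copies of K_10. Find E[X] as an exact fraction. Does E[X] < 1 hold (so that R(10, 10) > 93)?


E[X] = C(93, 10) · 2^{1 − 45} = 8079421007658 · 2^{−44} = 8079421007658/17592186044416.
As a reduced fraction: E[X] = 4039710503829/8796093022208 ≈ 0.459.
Is E[X] < 1? YES.
Since E[X] < 1, there exists a 2-coloring of K_{93} with no monochromatic K_10; hence R(10, 10) > 93.

E[X] = 4039710503829/8796093022208 ≈ 0.459; E[X] < 1, so R(10, 10) > 93.


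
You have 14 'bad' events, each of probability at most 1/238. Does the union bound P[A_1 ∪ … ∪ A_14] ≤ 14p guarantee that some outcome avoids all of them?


Union bound: P[∪_{i=1}^{14} A_i] ≤ Σ_i P[A_i] ≤ 14·p = 14·(1/238) = 1/17.
Numerically: 1/17 ≈ 0.059.
Is 1/17 < 1? YES.
Since P[∪ A_i] ≤ 1/17 < 1, the complement has P[∩ A_i^c] ≥ 1 − 1/17 = 16/17 > 0, so some outcome avoids every A_i.

14·p = 1/17 ≈ 0.059; existence CERTIFIED by the union bound.


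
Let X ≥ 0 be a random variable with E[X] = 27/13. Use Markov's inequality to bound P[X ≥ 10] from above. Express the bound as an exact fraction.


μ = E[X] = 27/13, a = 10.
Markov: P[X ≥ 10] ≤ μ/a = (27/13)/10 = 27/130.
Numerically: ≈ 0.208.
(Since a = 10 > μ = 2.077, the bound 27/130 is < 1 and informative.)

P[X ≥ 10] ≤ 27/130 ≈ 0.208.


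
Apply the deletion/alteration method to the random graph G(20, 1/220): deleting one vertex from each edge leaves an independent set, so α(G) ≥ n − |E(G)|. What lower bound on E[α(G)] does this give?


E[|E(G)|] = C(20, 2)·p = 190 · (1/220) = 19/22.
E[α(G)] ≥ n − E[|E(G)|] = 20 − 19/22 = 421/22.
Numerically: ≈ 19.13636.
(This is only a lower bound; the true E[α(G)] may be larger.)

E[α(G)] ≥ 421/22 ≈ 19.13636.


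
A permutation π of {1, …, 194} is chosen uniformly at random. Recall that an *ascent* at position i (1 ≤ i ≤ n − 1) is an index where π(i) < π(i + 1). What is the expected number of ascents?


Write X = Σ X_I over i = 1, …, 193, with X_I the indicator of one ascent.
There are 193 indicators.
For each fixed i, the pair (π(i), π(i+1)) is a uniformly random ordered pair of distinct values from {1, …, 194}; by symmetry P[π(i) < π(i+1)] = 1/2.
By linearity: E[X] = 193 · (1/2) = (194 − 1) · (1/2) = 193/2 ≈ 96.5000.

E[X] = 193/2 = 96.5000.


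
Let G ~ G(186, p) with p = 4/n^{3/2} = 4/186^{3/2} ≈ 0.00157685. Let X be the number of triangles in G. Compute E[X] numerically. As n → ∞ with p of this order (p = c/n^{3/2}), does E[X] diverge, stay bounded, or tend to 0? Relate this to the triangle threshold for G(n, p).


Number of potential triangles: C(186, 3) = 1055240.
Each occurs with probability p³ ≈ (0.00157685)³ ≈ 3.92077324e-09.
By linearity: E[X] = C(186, 3)·p³ ≈ 1055240 · 3.92077324e-09 ≈ 0.004137.
Since α = 3/2 > 1, p = c/n^{3/2} = o(1/n) is below the triangle threshold p ~ 1/n. Asymptotically E[X] ~ (c³/6)·n^{3(1−α)} = (4³/6)·n^{-1.5} → 0, so by Markov's inequality G has no triangles w.h.p.

E[X] ≈ 0.004137; in regime p = Θ(1/n^{3/2}) E[X] tends to 0 (below the triangle threshold p ~ 1/n).


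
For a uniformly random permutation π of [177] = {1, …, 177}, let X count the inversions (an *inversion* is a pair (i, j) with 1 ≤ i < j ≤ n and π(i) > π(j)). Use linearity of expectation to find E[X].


Write X = Σ X_I over the C(177, 2) = 15576 pairs i < j, with X_I the indicator of one inversion.
There are 15576 indicators.
For each fixed pair i < j, the values π(i) and π(j) are two distinct elements of {1, …, 177} in uniformly random order; by symmetry P[π(i) > π(j)] = 1/2.
By linearity: E[X] = 15576 · (1/2) = C(177, 2) · (1/2) = 15576/2 = 7788 ≈ 7788.000.

E[X] = 7788 = 7788.000.


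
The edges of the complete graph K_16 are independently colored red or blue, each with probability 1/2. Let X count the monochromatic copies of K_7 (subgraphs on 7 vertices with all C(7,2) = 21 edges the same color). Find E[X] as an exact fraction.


Let X = Σ_S X_S over the C(16, 7) = 11440 subsets S of size 7, where X_S = 1 if the K_7 on S is monochromatic.
For a fixed S, the K_7 on S has C(7, 2) = 21 edges. P[all 21 edges red] = (1/2)^21, and likewise for blue, so P[monochromatic] = 2·(1/2)^21 = 2^{1 − 21} = 1/1048576.
By linearity of expectation: E[X] = C(16, 7) · 2^{1 − 21} = 11440 · 1/1048576 = 715/65536.
Numerically: E[X] ≈ 0.011.

E[X] = C(16,7)·2^(1−C(7,2)) = 715/65536 ≈ 0.011.


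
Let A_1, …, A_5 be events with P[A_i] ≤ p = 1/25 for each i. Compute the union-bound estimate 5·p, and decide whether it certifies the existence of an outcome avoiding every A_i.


Union bound: P[∪_{i=1}^{5} A_i] ≤ Σ_i P[A_i] ≤ 5·p = 5·(1/25) = 1/5.
Numerically: 1/5 ≈ 0.2000.
Is 1/5 < 1? YES.
Since P[∪ A_i] ≤ 1/5 < 1, the complement has P[∩ A_i^c] ≥ 1 − 1/5 = 4/5 > 0, so some outcome avoids every A_i.

5·p = 1/5 ≈ 0.2000; existence CERTIFIED by the union bound.


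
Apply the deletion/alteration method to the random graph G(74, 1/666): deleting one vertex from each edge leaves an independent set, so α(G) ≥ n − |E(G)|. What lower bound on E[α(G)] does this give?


E[|E(G)|] = C(74, 2)·p = 2701 · (1/666) = 73/18.
E[α(G)] ≥ n − E[|E(G)|] = 74 − 73/18 = 1259/18.
Numerically: ≈ 69.94444.
(This is only a lower bound; the true E[α(G)] may be larger.)

E[α(G)] ≥ 1259/18 ≈ 69.94444.


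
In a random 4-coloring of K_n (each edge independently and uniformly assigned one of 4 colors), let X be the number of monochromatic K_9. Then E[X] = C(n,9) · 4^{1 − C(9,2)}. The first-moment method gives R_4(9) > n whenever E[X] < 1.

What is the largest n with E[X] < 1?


We need C(n, 9) · 4^{1 − 36} < 1, i.e. C(n, 9) < 4^{36 − 1} = 1180591620717411303424.
Check values of n near the boundary:
  n = 912: C(912, 9) = 1156095740032081475120; 1156095740032081475120 < 1180591620717411303424? YES
  n = 913: C(913, 9) = 1167605542753639808390; 1167605542753639808390 < 1180591620717411303424? YES
  n = 914: C(914, 9) = 1179217089587653905932; 1179217089587653905932 < 1180591620717411303424? YES
  n = 915: C(915, 9) = 1190931166636537885130; 1190931166636537885130 < 1180591620717411303424? NO
  n = 916: C(916, 9) = 1202748565202942340440; 1202748565202942340440 < 1180591620717411303424? NO
The largest n with C(n, 9) < 1180591620717411303424 is n = 914 (where E[X] = 294804272396913476483/295147905179352825856 ≈ 0.99884). Hence R_4(9) > 914, i.e. R_4(9) ≥ 915.

Largest n = 914; hence R_4(9) > 914.


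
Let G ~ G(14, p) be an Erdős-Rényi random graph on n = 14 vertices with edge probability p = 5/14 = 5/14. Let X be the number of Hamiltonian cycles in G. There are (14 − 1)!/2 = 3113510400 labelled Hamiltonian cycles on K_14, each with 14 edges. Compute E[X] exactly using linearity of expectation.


K_14 has (14 − 1)!/2 = 3113510400 labelled Hamiltonian cycles.
For each such Hamiltonian cycle H, let X_H = 1 if all 14 edges of H are present in G. Then P[X_H = 1] = p^{14} = (5/14)^{14} = 6103515625/11112006825558016.
By linearity of expectation: E[X] = Σ_H E[X_H] = 3113510400 · p^{14} = 3113510400 · 6103515625/11112006825558016 = 5302276611328125/3100448333024.
Numerically: E[X] ≈ 1.71e+03.

E[X] = 3113510400 · (5/14)^{14} = 5302276611328125/3100448333024 ≈ 1.71e+03.


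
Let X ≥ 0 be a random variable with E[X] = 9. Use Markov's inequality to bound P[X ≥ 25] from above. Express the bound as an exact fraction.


μ = E[X] = 9, a = 25.
Markov: P[X ≥ 25] ≤ μ/a = (9)/25 = 9/25.
Numerically: ≈ 0.360.
(Since a = 25 > μ = 9.000, the bound 9/25 is < 1 and informative.)

P[X ≥ 25] ≤ 9/25 ≈ 0.360.


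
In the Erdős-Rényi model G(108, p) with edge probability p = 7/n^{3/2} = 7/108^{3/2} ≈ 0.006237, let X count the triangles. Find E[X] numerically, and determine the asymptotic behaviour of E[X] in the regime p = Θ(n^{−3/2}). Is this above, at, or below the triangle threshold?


Number of potential triangles: C(108, 3) = 204156.
Each occurs with probability p³ ≈ (0.006237)³ ≈ 2.425980e-07.
By linearity: E[X] = C(108, 3)·p³ ≈ 204156 · 2.425980e-07 ≈ 0.0495.
Since α = 3/2 > 1, p = c/n^{3/2} = o(1/n) is below the triangle threshold p ~ 1/n. Asymptotically E[X] ~ (c³/6)·n^{3(1−α)} = (7³/6)·n^{-1.5} → 0, so by Markov's inequality G has no triangles w.h.p.

E[X] ≈ 0.0495; in regime p = Θ(1/n^{3/2}) E[X] tends to 0 (below the triangle threshold p ~ 1/n).


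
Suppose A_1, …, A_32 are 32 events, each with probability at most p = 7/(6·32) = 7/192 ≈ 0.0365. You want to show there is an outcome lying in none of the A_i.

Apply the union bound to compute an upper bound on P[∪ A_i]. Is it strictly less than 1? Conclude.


Union bound: P[∪_{i=1}^{32} A_i] ≤ Σ_i P[A_i] ≤ 32·p = 32·(7/192) = 7/6.
Numerically: 7/6 ≈ 1.1667.
Is 7/6 < 1? NO.
Since the bound 7/6 is ≥ 1, the union bound is uninformative here; it does NOT by itself certify existence.

32·p = 7/6 ≈ 1.1667; existence NOT certified by the union bound.


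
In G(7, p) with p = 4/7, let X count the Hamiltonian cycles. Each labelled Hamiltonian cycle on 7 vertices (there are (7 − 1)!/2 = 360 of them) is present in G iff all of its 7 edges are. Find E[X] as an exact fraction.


K_7 has (7 − 1)!/2 = 360 labelled Hamiltonian cycles.
For each such Hamiltonian cycle H, let X_H = 1 if all 7 edges of H are present in G. Then P[X_H = 1] = p^{7} = (4/7)^{7} = 16384/823543.
By linearity of expectation: E[X] = Σ_H E[X_H] = 360 · p^{7} = 360 · 16384/823543 = 5898240/823543.
Numerically: E[X] ≈ 7.16203.

E[X] = 360 · (4/7)^{7} = 5898240/823543 ≈ 7.16203.


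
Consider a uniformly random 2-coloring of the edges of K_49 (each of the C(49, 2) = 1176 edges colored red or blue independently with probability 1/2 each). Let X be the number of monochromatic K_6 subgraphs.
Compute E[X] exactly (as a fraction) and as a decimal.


Let X = Σ_S X_S over the C(49, 6) = 13983816 subsets S of size 6, where X_S = 1 if the K_6 on S is monochromatic.
For a fixed S, the K_6 on S has C(6, 2) = 15 edges. P[all 15 edges red] = (1/2)^15, and likewise for blue, so P[monochromatic] = 2·(1/2)^15 = 2^{1 − 15} = 1/16384.
By linearity: E[X] = C(49, 6) · 2^{1 − 15} = 13983816 · 1/16384 = 1747977/2048.
Numerically: E[X] ≈ 853.504395.

E[X] = C(49,6)·2^(1−C(6,2)) = 1747977/2048 ≈ 853.504395.


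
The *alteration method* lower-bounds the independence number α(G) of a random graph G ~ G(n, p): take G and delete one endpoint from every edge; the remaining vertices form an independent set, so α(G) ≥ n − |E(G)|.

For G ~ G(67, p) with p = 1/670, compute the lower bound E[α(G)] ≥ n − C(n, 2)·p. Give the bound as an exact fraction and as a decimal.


E[|E(G)|] = C(67, 2)·p = 2211 · (1/670) = 33/10.
E[α(G)] ≥ n − E[|E(G)|] = 67 − 33/10 = 637/10.
Numerically: ≈ 63.700.
(This is only a lower bound; the true E[α(G)] may be larger.)

E[α(G)] ≥ 637/10 ≈ 63.700.


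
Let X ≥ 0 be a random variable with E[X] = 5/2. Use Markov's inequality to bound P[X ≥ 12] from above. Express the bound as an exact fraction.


μ = E[X] = 5/2, a = 12.
Markov: P[X ≥ 12] ≤ μ/a = (5/2)/12 = 5/24.
Numerically: ≈ 0.208.
(Since a = 12 > μ = 2.500, the bound 5/24 is < 1 and informative.)

P[X ≥ 12] ≤ 5/24 ≈ 0.208.


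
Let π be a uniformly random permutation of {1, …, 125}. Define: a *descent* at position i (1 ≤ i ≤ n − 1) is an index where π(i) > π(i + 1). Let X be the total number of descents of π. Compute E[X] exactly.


Write X = Σ X_I over i = 1, …, 124, with X_I the indicator of one descent.
There are 124 indicators.
For each fixed i, the pair (π(i), π(i+1)) is a uniformly random ordered pair of distinct values from {1, …, 125}; by symmetry P[π(i) > π(i+1)] = 1/2.
By linearity: E[X] = 124 · (1/2) = (125 − 1) · (1/2) = 62 ≈ 62.0000.

E[X] = 62 = 62.0000.


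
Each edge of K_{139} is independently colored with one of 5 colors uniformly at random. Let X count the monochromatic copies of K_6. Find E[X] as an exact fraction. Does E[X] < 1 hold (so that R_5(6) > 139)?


E[X] = C(139, 6) · 5^{1 − 15} = 8979650478 · 5^{−14} = 8979650478/6103515625.
As a reduced fraction: E[X] = 8979650478/6103515625 ≈ 1.4712259.
Is E[X] < 1? NO.
Since E[X] ≥ 1, the first-moment bound is inconclusive at n = 139; it does NOT by itself certify R_5(6) > 139.

E[X] = 8979650478/6103515625 ≈ 1.4712259; E[X] ≥ 1; first-moment method inconclusive here.


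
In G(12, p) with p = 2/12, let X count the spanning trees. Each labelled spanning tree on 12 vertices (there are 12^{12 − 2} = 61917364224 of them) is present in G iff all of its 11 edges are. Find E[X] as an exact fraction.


K_12 has 12^{12 − 2} = 61917364224 labelled spanning trees.
For each such spanning tree H, let X_H = 1 if all 11 edges of H are present in G. Then P[X_H = 1] = p^{11} = (1/6)^{11} = 1/362797056.
Summing the indicators: E[X] = Σ_H E[X_H] = 61917364224 · p^{11} = 61917364224 · 1/362797056 = 512/3.
Numerically: E[X] ≈ 170.7.

E[X] = 61917364224 · (1/6)^{11} = 512/3 ≈ 170.7.


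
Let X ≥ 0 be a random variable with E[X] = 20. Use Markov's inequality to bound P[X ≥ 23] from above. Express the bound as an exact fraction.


μ = E[X] = 20, a = 23.
Markov: P[X ≥ 23] ≤ μ/a = (20)/23 = 20/23.
Numerically: ≈ 0.86957.
(Since a = 23 > μ = 20.00000, the bound 20/23 is < 1 and informative.)

P[X ≥ 23] ≤ 20/23 ≈ 0.86957.


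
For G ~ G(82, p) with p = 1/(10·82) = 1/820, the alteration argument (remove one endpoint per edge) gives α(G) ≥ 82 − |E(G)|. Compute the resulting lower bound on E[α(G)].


E[|E(G)|] = C(82, 2)·p = 3321 · (1/820) = 81/20.
E[α(G)] ≥ n − E[|E(G)|] = 82 − 81/20 = 1559/20.
Numerically: ≈ 77.9500.
(This is only a lower bound; the true E[α(G)] may be larger.)

E[α(G)] ≥ 1559/20 ≈ 77.9500.


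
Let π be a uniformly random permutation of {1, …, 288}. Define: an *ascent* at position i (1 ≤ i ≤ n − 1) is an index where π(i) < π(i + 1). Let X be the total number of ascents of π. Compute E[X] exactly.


Write X = Σ X_I over i = 1, …, 287, with X_I the indicator of one ascent.
There are 287 indicators.
For each fixed i, the pair (π(i), π(i+1)) is a uniformly random ordered pair of distinct values from {1, …, 288}; by symmetry P[π(i) < π(i+1)] = 1/2.
By linearity: E[X] = 287 · (1/2) = (288 − 1) · (1/2) = 287/2 ≈ 143.5000.

E[X] = 287/2 = 143.5000.


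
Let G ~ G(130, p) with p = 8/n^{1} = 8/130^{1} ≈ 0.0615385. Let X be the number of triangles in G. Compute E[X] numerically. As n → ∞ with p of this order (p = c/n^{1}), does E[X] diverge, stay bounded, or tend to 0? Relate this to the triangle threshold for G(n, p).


Number of potential triangles: C(130, 3) = 357760.
Each occurs with probability p³ ≈ (0.0615385)³ ≈ 2.33045061e-04.
By linearity: E[X] = C(130, 3)·p³ ≈ 357760 · 2.33045061e-04 ≈ 83.374201.
Here α = 1, so p = 8/n is exactly at the triangle threshold p ~ 1/n. Asymptotically E[X] → c³/6 = 8³/6 = 256/3 ≈ 85.333333, a bounded constant. In this regime the triangle count is asymptotically Poisson(c³/6).

E[X] ≈ 83.374201; in regime p = Θ(1/n^{1}) E[X] stays bounded (at the triangle threshold p ~ 1/n).


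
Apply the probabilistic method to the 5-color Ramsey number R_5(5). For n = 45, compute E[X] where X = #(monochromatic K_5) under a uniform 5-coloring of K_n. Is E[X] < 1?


E[X] = C(45, 5) · 5^{1 − 10} = 1221759 · 5^{−9} = 1221759/1953125.
As a reduced fraction: E[X] = 1221759/1953125 ≈ 0.626.
Is E[X] < 1? YES.
Since E[X] < 1, there exists a 5-coloring of K_{45} with no monochromatic K_5; hence R_5(5) > 45.

E[X] = 1221759/1953125 ≈ 0.626; E[X] < 1, so R_5(5) > 45.


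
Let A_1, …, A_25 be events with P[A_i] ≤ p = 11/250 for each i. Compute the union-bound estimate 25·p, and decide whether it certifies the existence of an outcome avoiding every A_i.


Union bound: P[∪_{i=1}^{25} A_i] ≤ Σ_i P[A_i] ≤ 25·p = 25·(11/250) = 11/10.
Numerically: 11/10 ≈ 1.100000.
Is 11/10 < 1? NO.
Since the bound 11/10 is ≥ 1, the union bound is uninformative here; it does NOT by itself certify existence.

25·p = 11/10 ≈ 1.100000; existence NOT certified by the union bound.


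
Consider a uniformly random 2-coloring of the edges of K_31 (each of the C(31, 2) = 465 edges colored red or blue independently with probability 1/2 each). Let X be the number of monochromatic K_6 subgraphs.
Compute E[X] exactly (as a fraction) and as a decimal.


Let X = Σ_S X_S over the C(31, 6) = 736281 subsets S of size 6, where X_S = 1 if the K_6 on S is monochromatic.
For a fixed S, the K_6 on S has C(6, 2) = 15 edges. P[all 15 edges red] = (1/2)^15, and likewise for blue, so P[monochromatic] = 2·(1/2)^15 = 2^{1 − 15} = 1/16384.
By linearity of expectation: E[X] = C(31, 6) · 2^{1 − 15} = 736281 · 1/16384 = 736281/16384.
Numerically: E[X] ≈ 44.939.

E[X] = C(31,6)·2^(1−C(6,2)) = 736281/16384 ≈ 44.939.


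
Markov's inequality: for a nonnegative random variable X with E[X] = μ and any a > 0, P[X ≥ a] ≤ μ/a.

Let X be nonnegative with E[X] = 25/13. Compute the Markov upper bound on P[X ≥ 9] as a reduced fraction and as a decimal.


μ = E[X] = 25/13, a = 9.
Markov: P[X ≥ 9] ≤ μ/a = (25/13)/9 = 25/117.
Numerically: ≈ 0.213675.
(Since a = 9 > μ = 1.923077, the bound 25/117 is < 1 and informative.)

P[X ≥ 9] ≤ 25/117 ≈ 0.213675.


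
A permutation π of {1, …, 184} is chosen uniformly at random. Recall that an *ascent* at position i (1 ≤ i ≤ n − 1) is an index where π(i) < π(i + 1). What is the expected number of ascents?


Write X = Σ X_I over i = 1, …, 183, with X_I the indicator of one ascent.
There are 183 indicators.
For each fixed i, the pair (π(i), π(i+1)) is a uniformly random ordered pair of distinct values from {1, …, 184}; by symmetry P[π(i) < π(i+1)] = 1/2.
By linearity: E[X] = 183 · (1/2) = (184 − 1) · (1/2) = 183/2 ≈ 91.500.

E[X] = 183/2 = 91.500.


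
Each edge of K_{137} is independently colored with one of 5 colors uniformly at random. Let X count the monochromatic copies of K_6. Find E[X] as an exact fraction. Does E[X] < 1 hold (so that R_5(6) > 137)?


E[X] = C(137, 6) · 5^{1 − 15} = 8218472724 · 5^{−14} = 8218472724/6103515625.
As a reduced fraction: E[X] = 8218472724/6103515625 ≈ 1.3465146.
Is E[X] < 1? NO.
Since E[X] ≥ 1, the first-moment bound is inconclusive at n = 137; it does NOT by itself certify R_5(6) > 137.

E[X] = 8218472724/6103515625 ≈ 1.3465146; E[X] ≥ 1; first-moment method inconclusive here.


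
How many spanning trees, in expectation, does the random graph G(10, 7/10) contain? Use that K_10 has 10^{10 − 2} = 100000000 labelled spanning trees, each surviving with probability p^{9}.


K_10 has 10^{10 − 2} = 100000000 labelled spanning trees.
For each such spanning tree H, let X_H = 1 if all 9 edges of H are present in G. Then P[X_H = 1] = p^{9} = (7/10)^{9} = 40353607/1000000000.
By linearity of expectation: E[X] = Σ_H E[X_H] = 100000000 · p^{9} = 100000000 · 40353607/1000000000 = 40353607/10.
Numerically: E[X] ≈ 4.03536e+06.

E[X] = 100000000 · (7/10)^{9} = 40353607/10 ≈ 4.03536e+06.


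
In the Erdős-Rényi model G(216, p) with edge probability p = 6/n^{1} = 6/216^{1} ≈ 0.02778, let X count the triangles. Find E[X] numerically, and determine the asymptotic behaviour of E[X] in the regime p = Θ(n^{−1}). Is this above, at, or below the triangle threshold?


Number of potential triangles: C(216, 3) = 1656360.
Each occurs with probability p³ ≈ (0.02778)³ ≈ 2.143347e-05.
By linearity: E[X] = C(216, 3)·p³ ≈ 1656360 · 2.143347e-05 ≈ 35.5015.
Here α = 1, so p = 6/n is exactly at the triangle threshold p ~ 1/n. Asymptotically E[X] → c³/6 = 6³/6 = 36 ≈ 36.0000, a bounded constant. In this regime the triangle count is asymptotically Poisson(c³/6).

E[X] ≈ 35.5015; in regime p = Θ(1/n^{1}) E[X] stays bounded (at the triangle threshold p ~ 1/n).


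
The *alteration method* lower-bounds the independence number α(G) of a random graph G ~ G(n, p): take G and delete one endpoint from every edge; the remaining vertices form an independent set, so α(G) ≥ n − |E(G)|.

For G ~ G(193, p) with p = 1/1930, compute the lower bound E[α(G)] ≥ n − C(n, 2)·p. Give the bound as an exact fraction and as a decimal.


E[|E(G)|] = C(193, 2)·p = 18528 · (1/1930) = 48/5.
E[α(G)] ≥ n − E[|E(G)|] = 193 − 48/5 = 917/5.
Numerically: ≈ 183.400.
(This is only a lower bound; the true E[α(G)] may be larger.)

E[α(G)] ≥ 917/5 ≈ 183.400.


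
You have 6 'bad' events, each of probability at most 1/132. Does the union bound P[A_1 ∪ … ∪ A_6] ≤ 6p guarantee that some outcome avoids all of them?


Union bound: P[∪_{i=1}^{6} A_i] ≤ Σ_i P[A_i] ≤ 6·p = 6·(1/132) = 1/22.
Numerically: 1/22 ≈ 0.0455.
Is 1/22 < 1? YES.
Since P[∪ A_i] ≤ 1/22 < 1, the complement has P[∩ A_i^c] ≥ 1 − 1/22 = 21/22 > 0, so some outcome avoids every A_i.

6·p = 1/22 ≈ 0.0455; existence CERTIFIED by the union bound.
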